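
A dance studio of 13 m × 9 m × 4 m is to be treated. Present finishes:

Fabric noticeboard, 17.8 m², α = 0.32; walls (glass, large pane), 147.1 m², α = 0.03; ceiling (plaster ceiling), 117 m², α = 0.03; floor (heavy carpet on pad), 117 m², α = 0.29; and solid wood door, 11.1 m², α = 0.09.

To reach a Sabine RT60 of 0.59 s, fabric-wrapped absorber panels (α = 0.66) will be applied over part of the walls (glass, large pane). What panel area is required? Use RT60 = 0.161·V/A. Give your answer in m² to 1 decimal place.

A₁ = Σ Sᵢαᵢ = 17.8×0.32 + 147.1×0.03 + 117×0.03 + 117×0.29 + 11.1×0.09 = 48.548 sabins.
V = 468 m³. Target absorption A₂ = 0.161 × 468 / 0.59 = 127.708 sabins.
Absorption to add: 127.708 − 48.548 = 79.160 sabins.
Net gain per m²: Δα = 0.66 − 0.03 = 0.63.
Panel area = 79.160 / 0.63 = 125.7 m².

125.7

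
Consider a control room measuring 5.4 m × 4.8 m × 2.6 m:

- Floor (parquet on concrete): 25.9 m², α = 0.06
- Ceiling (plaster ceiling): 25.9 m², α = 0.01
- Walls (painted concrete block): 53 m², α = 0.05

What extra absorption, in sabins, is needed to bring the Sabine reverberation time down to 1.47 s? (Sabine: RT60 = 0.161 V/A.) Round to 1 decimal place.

Summing Sᵢαᵢ: 1.554 + 0.259 + 2.650 → A₁ = 4.463 sabins.
V = 67.392 m³. Required absorption A₂ = 0.161 × 67.392 / 1.47 = 7.381 sabins.
Shortfall: 7.381 − 4.463 = 2.9 sabins.

2.9 sabins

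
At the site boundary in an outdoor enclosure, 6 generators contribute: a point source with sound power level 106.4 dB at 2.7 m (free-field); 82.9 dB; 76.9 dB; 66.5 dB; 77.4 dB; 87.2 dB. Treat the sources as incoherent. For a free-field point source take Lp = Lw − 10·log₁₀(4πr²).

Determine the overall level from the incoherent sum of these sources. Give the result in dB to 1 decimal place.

91.2 dB

Source at 2.7 m: Lp = 106.4 − 10·log₁₀(4π·2.7²) = 106.4 − 10·log₁₀(91.609) = 86.8 dB.
Converting to relative power and adding: 10^(86.8/10) + 10^(82.9/10) + 10^(76.9/10) + 10^(66.5/10) + 10^(77.4/10) + 10^(87.2/10) = 1.307e+09.
Back to dB: 10·log₁₀ Σ = 91.2 dB.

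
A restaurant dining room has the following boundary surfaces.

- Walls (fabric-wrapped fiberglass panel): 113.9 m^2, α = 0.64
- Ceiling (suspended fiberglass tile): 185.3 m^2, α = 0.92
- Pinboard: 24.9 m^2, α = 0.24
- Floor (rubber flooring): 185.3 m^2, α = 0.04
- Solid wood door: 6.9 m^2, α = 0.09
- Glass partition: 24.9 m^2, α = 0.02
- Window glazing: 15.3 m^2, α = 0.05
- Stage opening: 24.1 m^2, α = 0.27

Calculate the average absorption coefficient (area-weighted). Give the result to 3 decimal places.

Total surface area S = 580.6 m^2.
Weighted sum Σ Sα = 265.151.
ᾱ = A/S = 0.457.

0.457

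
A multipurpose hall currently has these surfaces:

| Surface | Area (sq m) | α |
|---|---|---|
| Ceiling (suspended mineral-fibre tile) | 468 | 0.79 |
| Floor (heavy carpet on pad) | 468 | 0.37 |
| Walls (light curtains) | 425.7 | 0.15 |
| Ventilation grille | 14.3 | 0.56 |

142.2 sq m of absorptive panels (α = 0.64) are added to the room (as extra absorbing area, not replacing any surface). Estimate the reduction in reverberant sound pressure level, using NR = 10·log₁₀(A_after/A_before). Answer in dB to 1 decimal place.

Summing Sᵢαᵢ: 369.720 + 173.160 + 63.855 + 8.008 → A_before = 614.743 sabins.
Treatment contributes 142.2·0.64 = 91.008 sabins.
A_after = 614.743 + 91.008 = 705.751 sabins.
NR = 10·log₁₀(705.751/614.743) = 0.6 dB.

0.6 dB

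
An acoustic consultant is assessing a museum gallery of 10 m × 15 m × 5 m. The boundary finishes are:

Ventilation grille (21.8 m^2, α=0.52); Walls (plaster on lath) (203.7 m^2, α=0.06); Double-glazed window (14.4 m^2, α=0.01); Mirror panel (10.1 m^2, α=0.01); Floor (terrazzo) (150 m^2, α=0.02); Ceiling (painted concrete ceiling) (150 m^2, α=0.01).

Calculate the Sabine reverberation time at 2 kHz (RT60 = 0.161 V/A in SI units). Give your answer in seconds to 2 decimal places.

A = Σ Sᵢαᵢ = 21.8*0.52 + 203.7*0.06 + 14.4*0.01 + 10.1*0.01 + 150*0.02 + 150*0.01 = 28.303 sabins.
Room volume: 750 m³.
Sabine: RT60 = 0.161 × 750 / 28.303 = 4.27 s.

4.27 sec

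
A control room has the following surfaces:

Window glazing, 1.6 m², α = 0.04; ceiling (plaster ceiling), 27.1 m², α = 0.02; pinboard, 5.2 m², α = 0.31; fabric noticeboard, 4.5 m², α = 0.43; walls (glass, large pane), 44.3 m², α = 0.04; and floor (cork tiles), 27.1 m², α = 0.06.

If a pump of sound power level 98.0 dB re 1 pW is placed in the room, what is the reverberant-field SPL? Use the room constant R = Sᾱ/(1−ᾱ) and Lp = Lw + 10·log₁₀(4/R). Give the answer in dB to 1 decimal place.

A = 7.551 sabins; S = 109.8 m².
ᾱ = 7.551/109.8 = 0.0688; R = Sᾱ/(1−ᾱ) = 7.551/(1−0.0688) = 8.109 m².
Lp = Lw + 10 log₁₀(4/R) = 98.0 -3.07 = 94.9 dB.

94.9 dB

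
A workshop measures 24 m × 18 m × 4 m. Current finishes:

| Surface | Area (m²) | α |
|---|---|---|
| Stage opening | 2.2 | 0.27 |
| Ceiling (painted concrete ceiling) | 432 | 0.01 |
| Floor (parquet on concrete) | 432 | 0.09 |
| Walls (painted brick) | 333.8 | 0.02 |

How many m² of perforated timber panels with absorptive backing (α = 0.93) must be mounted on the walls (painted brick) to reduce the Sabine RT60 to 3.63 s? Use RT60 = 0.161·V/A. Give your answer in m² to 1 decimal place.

28.8

Summing Sᵢαᵢ: 0.594 + 4.320 + 38.880 + 6.676 → A₁ = 50.470 sabins.
V = 1728 m³. Target absorption A₂ = 0.161 × 1728 / 3.63 = 76.641 sabins.
Absorption to add: 76.641 − 50.470 = 26.171 sabins.
Each m² of panel replacing the walls (painted brick) adds (0.93 − 0.02) = 0.91 sabins.
Area = ΔA/Δα = 26.171/0.91 = 28.8 m².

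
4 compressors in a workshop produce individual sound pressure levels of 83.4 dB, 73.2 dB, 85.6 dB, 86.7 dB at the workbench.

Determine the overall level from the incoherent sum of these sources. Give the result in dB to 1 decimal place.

Sum in the linear (power) domain: Σ 10^(Lᵢ/10) = 10^(83.4/10) + 10^(73.2/10) + 10^(85.6/10) + 10^(86.7/10) = 1.07e+09.
Back to dB: 10·log₁₀ Σ = 90.3 dB.

90.3 dB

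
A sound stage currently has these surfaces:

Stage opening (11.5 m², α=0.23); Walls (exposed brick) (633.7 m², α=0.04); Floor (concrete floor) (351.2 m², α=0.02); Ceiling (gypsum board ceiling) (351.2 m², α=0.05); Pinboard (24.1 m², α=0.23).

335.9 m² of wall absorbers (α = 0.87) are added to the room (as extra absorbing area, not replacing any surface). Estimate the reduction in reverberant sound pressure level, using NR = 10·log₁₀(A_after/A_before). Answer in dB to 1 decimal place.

Summing Sᵢαᵢ: 2.645 + 25.348 + 7.024 + 17.560 + 5.543 → A_before = 58.120 sabins.
Added absorption = 335.9 × 0.87 = 292.233 sabins.
A_after = 58.120 + 292.233 = 350.353 sabins.
NR = 10·log₁₀(350.353/58.120) = 7.8 dB.

7.8 dB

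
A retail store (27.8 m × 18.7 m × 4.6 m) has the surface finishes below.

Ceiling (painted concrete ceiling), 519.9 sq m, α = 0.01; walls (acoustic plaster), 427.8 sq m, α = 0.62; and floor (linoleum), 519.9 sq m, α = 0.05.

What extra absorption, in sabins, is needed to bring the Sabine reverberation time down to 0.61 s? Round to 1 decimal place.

334.7 sabins

Equivalent absorption area: A₁ = 519.9·0.01 + 427.8·0.62 + 519.9·0.05 = 296.430 sq m.
For T = 0.61 s, need A₂ = 0.161·V/T = 0.161·2391.356/0.61 = 631.161 sabins.
ΔA = A₂ − A₁ = 631.161 − 296.430 = 334.7 sabins.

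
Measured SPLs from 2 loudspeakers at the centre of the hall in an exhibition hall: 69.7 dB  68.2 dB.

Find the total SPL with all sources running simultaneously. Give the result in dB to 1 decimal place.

72.0 dB

Converting to relative power and adding: 10^(69.7/10) + 10^(68.2/10) = 1.594e+07.
L_total = 10·log₁₀(1.594e+07) = 72.0 dB.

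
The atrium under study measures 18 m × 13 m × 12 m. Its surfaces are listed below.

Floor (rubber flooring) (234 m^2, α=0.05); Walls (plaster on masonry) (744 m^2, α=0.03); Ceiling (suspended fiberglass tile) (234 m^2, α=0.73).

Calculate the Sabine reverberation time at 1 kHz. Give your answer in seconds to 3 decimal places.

2.207 s

A = Σ Sᵢαᵢ = 234*0.05 + 744*0.03 + 234*0.73 = 204.840 sabins.
Room volume: 2808 m³.
Sabine: RT60 = 0.161 × 2808 / 204.840 = 2.207 s.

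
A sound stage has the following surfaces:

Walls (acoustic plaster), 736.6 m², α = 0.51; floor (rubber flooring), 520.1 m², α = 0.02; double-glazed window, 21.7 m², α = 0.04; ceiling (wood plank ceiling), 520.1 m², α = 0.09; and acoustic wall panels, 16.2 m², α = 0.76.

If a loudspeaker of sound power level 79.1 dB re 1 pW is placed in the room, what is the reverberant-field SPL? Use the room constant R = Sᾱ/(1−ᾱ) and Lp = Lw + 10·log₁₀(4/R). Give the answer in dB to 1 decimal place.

Σ(Sᵢαᵢ) = 736.6×0.51 + 520.1×0.02 + 21.7×0.04 + 520.1×0.09 + 16.2×0.76 = 446.057; total area S = 1814.7 m².
ᾱ = 446.057/1814.7 = 0.2458; R = Sᾱ/(1−ᾱ) = 446.057/(1−0.2458) = 591.431 m².
Lp = Lw + 10 log₁₀(4/R) = 79.1 -21.70 = 57.4 dB.

57.4 dB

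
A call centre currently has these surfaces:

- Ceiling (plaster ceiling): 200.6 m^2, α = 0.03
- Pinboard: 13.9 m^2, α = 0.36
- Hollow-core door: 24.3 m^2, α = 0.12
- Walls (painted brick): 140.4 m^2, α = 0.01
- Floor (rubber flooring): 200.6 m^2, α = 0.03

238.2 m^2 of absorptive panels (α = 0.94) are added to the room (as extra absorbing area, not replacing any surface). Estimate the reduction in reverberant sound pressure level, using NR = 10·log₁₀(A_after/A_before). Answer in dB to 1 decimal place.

Total absorption A_before = 200.6*0.03 + 13.9*0.36 + 24.3*0.12 + 140.4*0.01 + 200.6*0.03
  = 6.018 + 5.004 + 2.916 + 1.404 + 6.018 = 21.360 m^2 sabins.
Added absorption = 238.2 × 0.94 = 223.908 sabins.
A_after = 21.360 + 223.908 = 245.268 sabins.
Reduction = 10 log₁₀(A_after/A_before) = 10 log₁₀(11.4826) = 10.6 dB.

10.6 dB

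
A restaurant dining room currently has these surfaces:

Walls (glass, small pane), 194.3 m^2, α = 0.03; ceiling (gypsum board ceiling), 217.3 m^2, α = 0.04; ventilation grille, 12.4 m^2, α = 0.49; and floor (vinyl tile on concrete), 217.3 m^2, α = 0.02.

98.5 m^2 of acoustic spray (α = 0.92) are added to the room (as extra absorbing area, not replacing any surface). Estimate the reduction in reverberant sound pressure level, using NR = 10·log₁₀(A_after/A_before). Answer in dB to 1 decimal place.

Equivalent absorption area: A_before = 194.3·0.03 + 217.3·0.04 + 12.4·0.49 + 217.3·0.02 = 24.943 m^2.
Treatment contributes 98.5·0.92 = 90.620 sabins.
A_after = 24.943 + 90.620 = 115.563 sabins.
NR = 10·log₁₀(115.563/24.943) = 6.7 dB.

6.7 dB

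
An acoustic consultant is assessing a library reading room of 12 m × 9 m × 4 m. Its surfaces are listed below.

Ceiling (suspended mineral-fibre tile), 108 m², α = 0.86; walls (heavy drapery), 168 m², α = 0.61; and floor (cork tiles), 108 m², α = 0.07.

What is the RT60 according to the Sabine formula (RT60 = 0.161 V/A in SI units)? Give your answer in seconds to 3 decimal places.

0.343 sec

Total absorption A = 108×0.86 + 168×0.61 + 108×0.07
  = 92.880 + 102.480 + 7.560 = 202.920 m² sabins.
Volume V = 12 × 9 × 4 = 432 m³.
Sabine: RT60 = 0.161 × 432 / 202.920 = 0.343 s.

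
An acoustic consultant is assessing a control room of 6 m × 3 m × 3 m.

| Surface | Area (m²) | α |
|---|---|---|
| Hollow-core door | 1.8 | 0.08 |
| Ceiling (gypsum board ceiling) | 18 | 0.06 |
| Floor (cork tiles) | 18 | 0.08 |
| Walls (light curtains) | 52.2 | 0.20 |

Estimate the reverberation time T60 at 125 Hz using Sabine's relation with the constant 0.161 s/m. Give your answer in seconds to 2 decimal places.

Equivalent absorption area: A = 1.8*0.08 + 18*0.06 + 18*0.08 + 52.2*0.20 = 13.104 m².
Room volume: 54 m³.
Sabine: RT60 = 0.161 × 54 / 13.104 = 0.66 s.

0.66 s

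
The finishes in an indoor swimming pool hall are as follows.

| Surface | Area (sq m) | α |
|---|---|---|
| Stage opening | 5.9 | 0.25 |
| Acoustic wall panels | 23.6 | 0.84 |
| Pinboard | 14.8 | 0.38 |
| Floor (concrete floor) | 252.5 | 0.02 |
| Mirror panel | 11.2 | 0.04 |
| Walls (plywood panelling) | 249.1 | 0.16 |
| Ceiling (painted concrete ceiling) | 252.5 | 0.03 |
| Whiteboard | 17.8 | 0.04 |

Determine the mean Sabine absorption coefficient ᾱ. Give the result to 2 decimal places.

0.10

S = Σ Sᵢ = 5.9 + 23.6 + 14.8 + 252.5 + 11.2 + 249.1 + 252.5 + 17.8 = 827.4 sq m.
Weighted sum Σ Sα = 80.564.
ᾱ = A/S = 0.10.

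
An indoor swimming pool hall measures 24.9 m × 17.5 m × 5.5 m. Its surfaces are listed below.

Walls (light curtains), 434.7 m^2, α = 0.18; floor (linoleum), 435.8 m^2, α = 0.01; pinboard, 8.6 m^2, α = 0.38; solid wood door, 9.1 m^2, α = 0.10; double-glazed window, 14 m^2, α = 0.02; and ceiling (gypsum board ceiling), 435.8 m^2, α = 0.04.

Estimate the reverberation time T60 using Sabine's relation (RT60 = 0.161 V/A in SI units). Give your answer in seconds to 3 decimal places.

3.693 seconds

Equivalent absorption area: A = 434.7*0.18 + 435.8*0.01 + 8.6*0.38 + 9.1*0.10 + 14*0.02 + 435.8*0.04 = 104.494 m^2.
Room volume: 2396.625 m³.
T = 0.161 V/A = 0.161·2396.625/104.494 = 3.693 s.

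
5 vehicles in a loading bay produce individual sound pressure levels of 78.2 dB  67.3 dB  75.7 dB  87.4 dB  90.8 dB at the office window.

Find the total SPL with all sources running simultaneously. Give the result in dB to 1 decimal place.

92.7 dB

Sum in the linear (power) domain: Σ 10^(Lᵢ/10) = 10^(78.2/10) + 10^(67.3/10) + 10^(75.7/10) + 10^(87.4/10) + 10^(90.8/10) = 1.86e+09.
L_total = 10·log₁₀(1.86e+09) = 92.7 dB.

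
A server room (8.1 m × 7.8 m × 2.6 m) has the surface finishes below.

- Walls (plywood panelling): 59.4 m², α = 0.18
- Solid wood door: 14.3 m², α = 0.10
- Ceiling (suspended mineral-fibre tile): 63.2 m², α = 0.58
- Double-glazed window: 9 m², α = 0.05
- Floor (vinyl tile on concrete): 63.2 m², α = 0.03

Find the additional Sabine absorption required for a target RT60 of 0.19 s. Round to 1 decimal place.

Equivalent absorption area: A₁ = 59.4×0.18 + 14.3×0.10 + 63.2×0.58 + 9×0.05 + 63.2×0.03 = 51.124 m².
Target A₂ = 0.161·164.268/0.19 = 139.196 sabins (V = 164.268 m³).
Shortfall: 139.196 − 51.124 = 88.1 sabins.

88.1 sabins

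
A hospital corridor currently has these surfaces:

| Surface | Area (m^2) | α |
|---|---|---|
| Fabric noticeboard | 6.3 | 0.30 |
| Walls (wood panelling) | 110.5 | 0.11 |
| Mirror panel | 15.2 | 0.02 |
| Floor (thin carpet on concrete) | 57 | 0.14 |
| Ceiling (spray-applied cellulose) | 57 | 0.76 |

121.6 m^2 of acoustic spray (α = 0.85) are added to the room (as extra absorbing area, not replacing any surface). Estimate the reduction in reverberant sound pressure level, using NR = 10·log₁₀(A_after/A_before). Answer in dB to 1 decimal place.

Total absorption A_before = 6.3*0.30 + 110.5*0.11 + 15.2*0.02 + 57*0.14 + 57*0.76
  = 1.890 + 12.155 + 0.304 + 7.980 + 43.320 = 65.649 m^2 sabins.
Added absorption = 121.6 × 0.85 = 103.360 sabins.
A_after = 65.649 + 103.360 = 169.009 sabins.
Reduction = 10 log₁₀(A_after/A_before) = 10 log₁₀(2.5744) = 4.1 dB.

4.1 dB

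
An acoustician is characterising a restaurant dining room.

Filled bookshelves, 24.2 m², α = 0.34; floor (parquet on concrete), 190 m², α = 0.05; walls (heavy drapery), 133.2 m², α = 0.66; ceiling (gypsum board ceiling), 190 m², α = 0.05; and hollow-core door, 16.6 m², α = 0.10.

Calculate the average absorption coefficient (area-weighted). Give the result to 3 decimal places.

Total surface area S = 554.0 m².
Weighted sum Σ Sα = 116.800.
ᾱ = A/S = 0.211.

0.211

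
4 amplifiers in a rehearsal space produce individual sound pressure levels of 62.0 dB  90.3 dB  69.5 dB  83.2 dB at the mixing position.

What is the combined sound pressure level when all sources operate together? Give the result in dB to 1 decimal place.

91.1 dB

Sum in the linear (power) domain: Σ 10^(Lᵢ/10) = 10^(62.0/10) + 10^(90.3/10) + 10^(69.5/10) + 10^(83.2/10) = 1.291e+09.
L_total = 10·log₁₀(1.291e+09) = 91.1 dB.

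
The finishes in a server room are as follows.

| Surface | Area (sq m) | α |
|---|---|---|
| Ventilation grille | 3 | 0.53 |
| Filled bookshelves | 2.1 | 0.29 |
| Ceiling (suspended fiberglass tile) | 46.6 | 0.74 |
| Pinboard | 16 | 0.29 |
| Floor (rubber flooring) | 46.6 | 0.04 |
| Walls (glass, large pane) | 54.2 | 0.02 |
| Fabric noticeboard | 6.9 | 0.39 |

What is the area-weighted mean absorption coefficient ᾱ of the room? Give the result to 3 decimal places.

S = Σ Sᵢ = 3 + 2.1 + 46.6 + 16 + 46.6 + 54.2 + 6.9 = 175.4 sq m.
Weighted sum Σ Sα = 46.962.
ᾱ = A/S = 0.268.

0.268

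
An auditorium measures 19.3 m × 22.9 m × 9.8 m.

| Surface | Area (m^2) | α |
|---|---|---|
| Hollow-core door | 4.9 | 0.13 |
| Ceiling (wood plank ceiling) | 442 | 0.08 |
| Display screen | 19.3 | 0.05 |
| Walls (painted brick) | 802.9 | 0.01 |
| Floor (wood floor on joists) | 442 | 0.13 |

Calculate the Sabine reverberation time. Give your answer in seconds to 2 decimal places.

Total absorption A = 4.9·0.13 + 442·0.08 + 19.3·0.05 + 802.9·0.01 + 442·0.13
  = 0.637 + 35.360 + 0.965 + 8.029 + 57.460 = 102.451 m^2 sabins.
Room volume: 4331.306 m³.
RT60 = 0.161 · V / A = 0.161 × 4331.306 / 102.451 = 6.81 s.

6.81 s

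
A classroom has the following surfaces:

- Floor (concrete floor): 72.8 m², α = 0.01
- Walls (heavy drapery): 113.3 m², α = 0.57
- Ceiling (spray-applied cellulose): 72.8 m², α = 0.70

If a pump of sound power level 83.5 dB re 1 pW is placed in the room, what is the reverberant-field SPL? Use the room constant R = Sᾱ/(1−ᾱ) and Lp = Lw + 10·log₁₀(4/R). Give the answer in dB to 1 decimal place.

66.3 dB

A = 116.269 sabins; S = 258.9 m².
ᾱ = 0.4491, so room constant R = A/(1−ᾱ) = 211.053 m².
Lp = Lw + 10 log₁₀(4/R) = 83.5 -17.22 = 66.3 dB.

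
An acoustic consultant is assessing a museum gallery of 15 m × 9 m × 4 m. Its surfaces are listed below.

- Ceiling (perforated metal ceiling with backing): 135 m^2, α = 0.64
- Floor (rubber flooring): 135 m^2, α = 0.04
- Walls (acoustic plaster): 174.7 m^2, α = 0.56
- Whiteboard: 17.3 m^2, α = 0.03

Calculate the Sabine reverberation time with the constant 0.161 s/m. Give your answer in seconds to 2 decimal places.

A = Σ Sᵢαᵢ = 135×0.64 + 135×0.04 + 174.7×0.56 + 17.3×0.03 = 190.151 sabins.
Volume V = 15 × 9 × 4 = 540 m³.
RT60 = 0.161 · V / A = 0.161 × 540 / 190.151 = 0.46 s.

0.46 seconds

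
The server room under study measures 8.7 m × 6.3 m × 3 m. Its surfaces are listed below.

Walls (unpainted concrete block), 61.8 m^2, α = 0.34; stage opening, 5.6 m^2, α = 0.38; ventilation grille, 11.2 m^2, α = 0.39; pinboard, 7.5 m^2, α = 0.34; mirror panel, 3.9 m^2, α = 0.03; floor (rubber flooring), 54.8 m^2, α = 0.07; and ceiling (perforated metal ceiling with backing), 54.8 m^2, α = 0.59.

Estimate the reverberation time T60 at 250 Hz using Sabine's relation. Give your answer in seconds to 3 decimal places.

0.399 seconds

Summing Sᵢαᵢ: 21.012 + 2.128 + 4.368 + 2.550 + 0.117 + 3.836 + 32.332 → A = 66.343 sabins.
V = 8.7·6.3·3 = 164.43 m³.
Sabine: RT60 = 0.161 × 164.43 / 66.343 = 0.399 s.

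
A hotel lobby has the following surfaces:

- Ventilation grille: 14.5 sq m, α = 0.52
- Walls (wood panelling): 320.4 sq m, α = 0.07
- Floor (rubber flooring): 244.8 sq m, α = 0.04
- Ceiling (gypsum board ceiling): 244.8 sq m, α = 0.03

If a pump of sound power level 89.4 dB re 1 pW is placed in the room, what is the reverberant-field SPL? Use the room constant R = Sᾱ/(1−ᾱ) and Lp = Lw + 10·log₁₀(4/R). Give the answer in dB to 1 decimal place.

78.4 dB

A = 47.104 sabins; S = 824.5 sq m.
ᾱ = 0.0571, so room constant R = A/(1−ᾱ) = 49.957 sq m.
Lp = 89.4 + 10·log₁₀(4/49.957) = 89.4 + (-10.97) = 78.4 dB.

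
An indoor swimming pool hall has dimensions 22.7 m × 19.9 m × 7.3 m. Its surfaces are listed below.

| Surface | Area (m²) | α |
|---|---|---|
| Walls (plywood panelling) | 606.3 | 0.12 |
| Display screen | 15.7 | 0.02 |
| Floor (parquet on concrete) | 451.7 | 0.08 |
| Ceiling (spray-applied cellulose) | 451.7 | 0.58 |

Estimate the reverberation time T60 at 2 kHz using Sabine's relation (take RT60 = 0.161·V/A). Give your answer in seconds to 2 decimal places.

A = Σ Sᵢαᵢ = 606.3·0.12 + 15.7·0.02 + 451.7·0.08 + 451.7·0.58 = 371.192 sabins.
V = 22.7·19.9·7.3 = 3297.629 m³.
RT60 = 0.161 · V / A = 0.161 × 3297.629 / 371.192 = 1.43 s.

1.43 s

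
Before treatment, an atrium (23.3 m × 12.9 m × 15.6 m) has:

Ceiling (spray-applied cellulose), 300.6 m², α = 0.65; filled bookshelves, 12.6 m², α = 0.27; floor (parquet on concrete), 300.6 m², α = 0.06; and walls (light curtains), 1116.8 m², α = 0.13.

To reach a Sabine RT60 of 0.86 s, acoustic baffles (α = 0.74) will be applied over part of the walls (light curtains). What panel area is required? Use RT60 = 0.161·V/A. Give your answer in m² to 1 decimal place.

845.6

Summing Sᵢαᵢ: 195.390 + 3.402 + 18.036 + 145.184 → A₁ = 362.012 sabins.
V = 4688.892 m³. Target absorption A₂ = 0.161 × 4688.892 / 0.86 = 877.804 sabins.
Absorption to add: 877.804 − 362.012 = 515.792 sabins.
Each m² of panel replacing the walls (light curtains) adds (0.74 − 0.13) = 0.61 sabins.
Area = ΔA/Δα = 515.792/0.61 = 845.6 m².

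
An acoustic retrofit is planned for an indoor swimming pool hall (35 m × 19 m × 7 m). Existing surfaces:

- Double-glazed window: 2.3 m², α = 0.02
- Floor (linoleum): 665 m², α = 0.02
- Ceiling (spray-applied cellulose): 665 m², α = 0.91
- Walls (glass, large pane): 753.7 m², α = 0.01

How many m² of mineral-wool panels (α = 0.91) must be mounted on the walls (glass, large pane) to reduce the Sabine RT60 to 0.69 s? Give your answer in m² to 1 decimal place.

511.3

Equivalent absorption area: A₁ = 2.3*0.02 + 665*0.02 + 665*0.91 + 753.7*0.01 = 626.033 m².
Required A₂ = 0.161·4655/0.69 = 1086.167 sabins.
Absorption to add: 1086.167 − 626.033 = 460.134 sabins.
Each m² of panel replacing the walls (glass, large pane) adds (0.91 − 0.01) = 0.90 sabins.
Panel area = 460.134 / 0.90 = 511.3 m².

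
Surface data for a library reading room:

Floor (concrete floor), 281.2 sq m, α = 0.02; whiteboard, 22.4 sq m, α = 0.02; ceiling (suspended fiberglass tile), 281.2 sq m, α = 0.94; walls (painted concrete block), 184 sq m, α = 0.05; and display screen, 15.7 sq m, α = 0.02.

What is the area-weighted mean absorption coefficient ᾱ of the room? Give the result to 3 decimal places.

0.357

Total surface area S = 784.5 sq m.
A = 281.2·0.02 + 22.4·0.02 + 281.2·0.94 + 184·0.05 + 15.7·0.02 = 279.914 sabins.
ᾱ = A/S = 0.357.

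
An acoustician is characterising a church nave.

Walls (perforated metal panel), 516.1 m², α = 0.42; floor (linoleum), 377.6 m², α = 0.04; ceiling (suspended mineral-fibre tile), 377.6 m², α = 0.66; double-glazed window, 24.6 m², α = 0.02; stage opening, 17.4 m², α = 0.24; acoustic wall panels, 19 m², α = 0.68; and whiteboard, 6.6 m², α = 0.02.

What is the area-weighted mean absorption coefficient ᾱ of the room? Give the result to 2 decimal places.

S = Σ Sᵢ = 516.1 + 377.6 + 377.6 + 24.6 + 17.4 + 19 + 6.6 = 1338.9 m².
Weighted sum Σ Sα = 498.802.
ᾱ = A/S = 0.37.

0.37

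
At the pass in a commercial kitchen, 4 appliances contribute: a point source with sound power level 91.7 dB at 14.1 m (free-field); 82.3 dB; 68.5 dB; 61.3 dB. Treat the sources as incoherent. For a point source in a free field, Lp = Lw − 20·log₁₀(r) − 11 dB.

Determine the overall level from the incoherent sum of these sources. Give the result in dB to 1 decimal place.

Source at 14.1 m: Lp = 91.7 − 20·log₁₀(14.1) − 11 = 57.7 dB.
Converting to relative power and adding: 10^(57.7/10) + 10^(82.3/10) + 10^(68.5/10) + 10^(61.3/10) = 1.788e+08.
Back to dB: 10·log₁₀ Σ = 82.5 dB.

82.5 dB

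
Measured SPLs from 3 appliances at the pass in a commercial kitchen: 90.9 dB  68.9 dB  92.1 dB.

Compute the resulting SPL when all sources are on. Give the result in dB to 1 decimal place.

Σ 10^(Lᵢ/10) = 2.86e+09.
Back to dB: 10·log₁₀ Σ = 94.6 dB.

94.6 dB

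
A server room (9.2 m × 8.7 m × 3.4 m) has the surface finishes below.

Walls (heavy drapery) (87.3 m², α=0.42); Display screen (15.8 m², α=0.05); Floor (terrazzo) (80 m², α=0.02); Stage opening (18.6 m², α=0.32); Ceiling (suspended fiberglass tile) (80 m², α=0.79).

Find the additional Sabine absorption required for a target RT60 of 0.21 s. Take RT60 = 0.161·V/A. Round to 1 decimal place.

Summing Sᵢαᵢ: 36.666 + 0.790 + 1.600 + 5.952 + 63.200 → A₁ = 108.208 sabins.
Target A₂ = 0.161·272.136/0.21 = 208.638 sabins (V = 272.136 m³).
Shortfall: 208.638 − 108.208 = 100.4 sabins.

100.4 sabins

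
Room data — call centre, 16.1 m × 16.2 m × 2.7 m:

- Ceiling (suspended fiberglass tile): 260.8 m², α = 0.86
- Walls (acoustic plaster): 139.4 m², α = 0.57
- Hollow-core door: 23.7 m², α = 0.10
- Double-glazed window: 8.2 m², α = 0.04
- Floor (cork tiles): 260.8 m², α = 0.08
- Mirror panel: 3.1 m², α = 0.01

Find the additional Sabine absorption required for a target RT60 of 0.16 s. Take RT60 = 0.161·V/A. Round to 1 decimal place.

381.3 sabins

Equivalent absorption area: A₁ = 260.8*0.86 + 139.4*0.57 + 23.7*0.10 + 8.2*0.04 + 260.8*0.08 + 3.1*0.01 = 327.339 m².
V = 704.214 m³. Required absorption A₂ = 0.161 × 704.214 / 0.16 = 708.615 sabins.
ΔA = A₂ − A₁ = 708.615 − 327.339 = 381.3 sabins.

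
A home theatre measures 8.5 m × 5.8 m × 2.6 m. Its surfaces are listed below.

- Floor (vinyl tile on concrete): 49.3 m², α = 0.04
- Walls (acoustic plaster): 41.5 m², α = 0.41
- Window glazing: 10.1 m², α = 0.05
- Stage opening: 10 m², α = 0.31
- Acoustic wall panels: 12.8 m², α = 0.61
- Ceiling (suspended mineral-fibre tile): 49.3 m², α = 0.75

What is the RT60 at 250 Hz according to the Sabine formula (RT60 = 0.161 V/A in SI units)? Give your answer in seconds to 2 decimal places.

0.31 seconds

Summing Sᵢαᵢ: 1.972 + 17.015 + 0.505 + 3.100 + 7.808 + 36.975 → A = 67.375 sabins.
Room volume: 128.18 m³.
RT60 = 0.161 · V / A = 0.161 × 128.18 / 67.375 = 0.31 s.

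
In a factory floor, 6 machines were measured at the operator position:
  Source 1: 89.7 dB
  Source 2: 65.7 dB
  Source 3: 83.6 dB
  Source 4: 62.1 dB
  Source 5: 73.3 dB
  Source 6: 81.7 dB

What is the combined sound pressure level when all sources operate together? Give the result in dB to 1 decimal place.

91.3 dB

Σ 10^(Lᵢ/10) = 1.337e+09.
Combined level = 10 log₁₀(1.337e+09) = 91.3 dB.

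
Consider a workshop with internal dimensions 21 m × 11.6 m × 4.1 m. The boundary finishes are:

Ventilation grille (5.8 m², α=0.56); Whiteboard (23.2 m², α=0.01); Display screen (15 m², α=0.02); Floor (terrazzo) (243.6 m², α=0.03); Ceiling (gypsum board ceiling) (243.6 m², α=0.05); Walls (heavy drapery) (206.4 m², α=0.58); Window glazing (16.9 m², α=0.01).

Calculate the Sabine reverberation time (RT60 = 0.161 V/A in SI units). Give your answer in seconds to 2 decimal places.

Equivalent absorption area: A = 5.8×0.56 + 23.2×0.01 + 15×0.02 + 243.6×0.03 + 243.6×0.05 + 206.4×0.58 + 16.9×0.01 = 143.149 m².
V = 21·11.6·4.1 = 998.76 m³.
T = 0.161 V/A = 0.161·998.76/143.149 = 1.12 s.

1.12 s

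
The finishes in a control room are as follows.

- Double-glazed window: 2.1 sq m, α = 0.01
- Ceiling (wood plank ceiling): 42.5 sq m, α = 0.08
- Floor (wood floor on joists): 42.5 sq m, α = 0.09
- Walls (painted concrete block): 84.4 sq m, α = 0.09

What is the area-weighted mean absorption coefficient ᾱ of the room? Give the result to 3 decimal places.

0.087

S = Σ Sᵢ = 2.1 + 42.5 + 42.5 + 84.4 = 171.5 sq m.
A = 2.1*0.01 + 42.5*0.08 + 42.5*0.09 + 84.4*0.09 = 14.842 sabins.
ᾱ = 14.842 / 171.5 = 0.087.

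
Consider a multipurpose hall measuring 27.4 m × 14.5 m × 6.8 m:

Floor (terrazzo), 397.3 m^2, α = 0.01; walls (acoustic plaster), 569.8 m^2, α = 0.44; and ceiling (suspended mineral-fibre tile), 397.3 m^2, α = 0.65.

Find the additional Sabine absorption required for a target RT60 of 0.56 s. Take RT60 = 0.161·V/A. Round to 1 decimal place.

Summing Sᵢαᵢ: 3.973 + 250.712 + 258.245 → A₁ = 512.930 sabins.
V = 2701.64 m³. Required absorption A₂ = 0.161 × 2701.64 / 0.56 = 776.721 sabins.
Shortfall: 776.721 − 512.930 = 263.8 sabins.

263.8 sabins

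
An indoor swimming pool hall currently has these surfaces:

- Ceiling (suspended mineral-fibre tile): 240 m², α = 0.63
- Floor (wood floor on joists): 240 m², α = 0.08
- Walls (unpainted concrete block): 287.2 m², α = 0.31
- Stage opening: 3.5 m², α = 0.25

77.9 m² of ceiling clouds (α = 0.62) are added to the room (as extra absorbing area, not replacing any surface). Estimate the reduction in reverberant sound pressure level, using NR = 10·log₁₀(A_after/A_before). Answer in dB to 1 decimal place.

0.7 dB

Total absorption A_before = 240×0.63 + 240×0.08 + 287.2×0.31 + 3.5×0.25
  = 151.200 + 19.200 + 89.032 + 0.875 = 260.307 m² sabins.
Treatment contributes 77.9·0.62 = 48.298 sabins.
New total A_after = 308.605 sabins.
NR = 10·log₁₀(308.605/260.307) = 0.7 dB.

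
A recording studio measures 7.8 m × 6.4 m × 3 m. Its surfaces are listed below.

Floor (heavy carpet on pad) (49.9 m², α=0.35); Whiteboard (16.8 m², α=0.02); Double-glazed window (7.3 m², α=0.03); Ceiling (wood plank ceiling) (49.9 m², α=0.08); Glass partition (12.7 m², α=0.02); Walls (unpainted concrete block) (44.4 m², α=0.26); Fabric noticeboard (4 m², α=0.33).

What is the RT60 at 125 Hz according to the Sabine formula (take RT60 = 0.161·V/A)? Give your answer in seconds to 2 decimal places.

0.69 sec

Summing Sᵢαᵢ: 17.465 + 0.336 + 0.219 + 3.992 + 0.254 + 11.544 + 1.320 → A = 35.130 sabins.
Room volume: 149.76 m³.
Sabine: RT60 = 0.161 × 149.76 / 35.130 = 0.69 s.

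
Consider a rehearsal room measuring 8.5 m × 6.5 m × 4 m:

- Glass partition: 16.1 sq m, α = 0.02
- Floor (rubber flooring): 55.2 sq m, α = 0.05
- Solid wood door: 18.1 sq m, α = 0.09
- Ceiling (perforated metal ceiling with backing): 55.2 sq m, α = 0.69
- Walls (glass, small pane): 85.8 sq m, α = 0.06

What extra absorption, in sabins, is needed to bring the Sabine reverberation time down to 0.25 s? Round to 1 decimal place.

94.4 sabins

Total absorption A₁ = 16.1·0.02 + 55.2·0.05 + 18.1·0.09 + 55.2·0.69 + 85.8·0.06
  = 0.322 + 2.760 + 1.629 + 38.088 + 5.148 = 47.947 sq m sabins.
V = 221 m³. Required absorption A₂ = 0.161 × 221 / 0.25 = 142.324 sabins.
ΔA = A₂ − A₁ = 142.324 − 47.947 = 94.4 sabins.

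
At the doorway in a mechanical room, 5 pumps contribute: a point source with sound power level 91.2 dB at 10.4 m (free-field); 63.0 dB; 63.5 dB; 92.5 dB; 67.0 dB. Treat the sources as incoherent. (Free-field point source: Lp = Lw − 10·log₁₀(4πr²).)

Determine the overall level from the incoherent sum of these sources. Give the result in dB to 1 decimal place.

Source at 10.4 m: Lp = 91.2 − 10·log₁₀(4π·10.4²) = 91.2 − 10·log₁₀(1359.179) = 59.9 dB.
Converting to relative power and adding: 10^(59.9/10) + 10^(63.0/10) + 10^(63.5/10) + 10^(92.5/10) + 10^(67.0/10) = 1.789e+09.
L_total = 10·log₁₀(1.789e+09) = 92.5 dB.

92.5 dB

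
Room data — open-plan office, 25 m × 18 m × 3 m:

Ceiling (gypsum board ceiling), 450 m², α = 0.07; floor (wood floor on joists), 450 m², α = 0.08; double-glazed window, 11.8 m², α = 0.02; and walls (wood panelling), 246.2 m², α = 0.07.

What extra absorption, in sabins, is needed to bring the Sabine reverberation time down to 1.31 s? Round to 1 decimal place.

80.9 sabins

Equivalent absorption area: A₁ = 450·0.07 + 450·0.08 + 11.8·0.02 + 246.2·0.07 = 84.970 m².
Target A₂ = 0.161·1350/1.31 = 165.916 sabins (V = 1350 m³).
Shortfall: 165.916 − 84.970 = 80.9 sabins.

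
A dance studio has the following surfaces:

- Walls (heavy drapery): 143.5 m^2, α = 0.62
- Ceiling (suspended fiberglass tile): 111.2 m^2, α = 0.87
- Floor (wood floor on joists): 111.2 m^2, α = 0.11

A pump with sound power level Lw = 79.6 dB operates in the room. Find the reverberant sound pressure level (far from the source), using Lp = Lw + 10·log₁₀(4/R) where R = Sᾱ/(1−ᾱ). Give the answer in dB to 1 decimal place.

A = 197.946 sabins; S = 365.9 m^2.
ᾱ = 197.946/365.9 = 0.5410; R = Sᾱ/(1−ᾱ) = 197.946/(1−0.5410) = 431.255 m^2.
Lp = Lw + 10 log₁₀(4/R) = 79.6 -20.33 = 59.3 dB.

59.3 dB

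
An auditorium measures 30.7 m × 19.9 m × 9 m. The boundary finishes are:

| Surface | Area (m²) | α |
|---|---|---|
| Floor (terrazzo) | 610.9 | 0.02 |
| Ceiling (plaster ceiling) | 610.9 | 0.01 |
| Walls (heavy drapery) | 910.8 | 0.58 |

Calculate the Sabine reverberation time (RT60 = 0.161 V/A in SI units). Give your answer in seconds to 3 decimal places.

1.620 sec

A = Σ Sᵢαᵢ = 610.9·0.02 + 610.9·0.01 + 910.8·0.58 = 546.591 sabins.
V = 30.7·19.9·9 = 5498.37 m³.
T = 0.161 V/A = 0.161·5498.37/546.591 = 1.620 s.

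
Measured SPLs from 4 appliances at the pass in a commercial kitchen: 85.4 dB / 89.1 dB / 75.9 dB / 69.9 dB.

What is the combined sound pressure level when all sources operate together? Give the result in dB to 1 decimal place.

Converting to relative power and adding: 10^(85.4/10) + 10^(89.1/10) + 10^(75.9/10) + 10^(69.9/10) = 1.208e+09.
Combined level = 10 log₁₀(1.208e+09) = 90.8 dB.

90.8 dB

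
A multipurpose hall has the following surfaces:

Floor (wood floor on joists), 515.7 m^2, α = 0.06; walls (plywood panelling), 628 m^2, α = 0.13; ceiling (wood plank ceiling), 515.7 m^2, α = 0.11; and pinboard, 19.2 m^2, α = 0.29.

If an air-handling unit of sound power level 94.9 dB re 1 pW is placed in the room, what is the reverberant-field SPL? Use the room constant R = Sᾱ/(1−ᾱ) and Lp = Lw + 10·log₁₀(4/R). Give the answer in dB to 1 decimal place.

Σ(Sᵢαᵢ) = 515.7·0.06 + 628·0.13 + 515.7·0.11 + 19.2·0.29 = 174.877; total area S = 1678.6 m^2.
ᾱ = 0.1042, so room constant R = A/(1−ᾱ) = 195.219 m^2.
Lp = 94.9 + 10·log₁₀(4/195.219) = 94.9 + (-16.88) = 78.0 dB.

78.0 dB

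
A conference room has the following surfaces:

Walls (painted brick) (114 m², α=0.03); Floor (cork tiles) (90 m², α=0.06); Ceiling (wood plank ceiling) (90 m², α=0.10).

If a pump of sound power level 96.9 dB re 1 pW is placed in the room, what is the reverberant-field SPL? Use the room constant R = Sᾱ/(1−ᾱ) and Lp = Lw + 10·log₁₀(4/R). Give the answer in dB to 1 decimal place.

90.1 dB

Σ(Sᵢαᵢ) = 114×0.03 + 90×0.06 + 90×0.10 = 17.820; total area S = 294.0 m².
ᾱ = 17.820/294.0 = 0.0606; R = Sᾱ/(1−ᾱ) = 17.820/(1−0.0606) = 18.970 m².
Lp = Lw + 10 log₁₀(4/R) = 96.9 -6.76 = 90.1 dB.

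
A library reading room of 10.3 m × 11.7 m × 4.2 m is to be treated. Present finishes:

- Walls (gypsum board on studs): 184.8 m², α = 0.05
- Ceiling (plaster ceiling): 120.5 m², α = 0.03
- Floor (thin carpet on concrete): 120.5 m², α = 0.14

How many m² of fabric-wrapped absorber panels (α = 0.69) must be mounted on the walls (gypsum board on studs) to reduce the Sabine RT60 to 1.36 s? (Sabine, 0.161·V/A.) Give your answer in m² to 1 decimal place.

Summing Sᵢαᵢ: 9.240 + 3.615 + 16.870 → A₁ = 29.725 sabins.
Required A₂ = 0.161·506.142/1.36 = 59.918 sabins.
ΔA needed = 59.918 − 29.725 = 30.193 sabins.
Each m² of panel replacing the walls (gypsum board on studs) adds (0.69 − 0.05) = 0.64 sabins.
Panel area = 30.193 / 0.64 = 47.2 m².

47.2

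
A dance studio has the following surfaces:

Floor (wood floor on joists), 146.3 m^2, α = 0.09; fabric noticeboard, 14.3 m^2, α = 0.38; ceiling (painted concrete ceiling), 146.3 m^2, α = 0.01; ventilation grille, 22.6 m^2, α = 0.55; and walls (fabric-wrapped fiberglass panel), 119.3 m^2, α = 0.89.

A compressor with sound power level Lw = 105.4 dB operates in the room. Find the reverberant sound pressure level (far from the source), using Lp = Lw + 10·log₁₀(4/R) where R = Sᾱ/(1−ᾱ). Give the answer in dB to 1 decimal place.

88.4 dB

A = 138.671 sabins; S = 448.8 m^2.
ᾱ = 0.3090, so room constant R = A/(1−ᾱ) = 200.682 m^2.
Lp = 105.4 + 10·log₁₀(4/200.682) = 105.4 + (-17.00) = 88.4 dB.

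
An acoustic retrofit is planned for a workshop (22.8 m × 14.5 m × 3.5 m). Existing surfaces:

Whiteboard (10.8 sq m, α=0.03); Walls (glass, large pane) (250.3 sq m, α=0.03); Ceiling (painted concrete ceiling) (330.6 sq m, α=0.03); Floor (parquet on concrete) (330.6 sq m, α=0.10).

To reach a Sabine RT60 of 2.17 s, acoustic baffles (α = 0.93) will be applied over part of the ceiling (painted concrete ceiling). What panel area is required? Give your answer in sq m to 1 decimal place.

38.9

Equivalent absorption area: A₁ = 10.8·0.03 + 250.3·0.03 + 330.6·0.03 + 330.6·0.10 = 50.811 sq m.
V = 1157.1 m³. Target absorption A₂ = 0.161 × 1157.1 / 2.17 = 85.849 sabins.
Absorption to add: 85.849 − 50.811 = 35.038 sabins.
Each sq m of panel replacing the ceiling (painted concrete ceiling) adds (0.93 − 0.03) = 0.90 sabins.
Panel area = 35.038 / 0.90 = 38.9 sq m.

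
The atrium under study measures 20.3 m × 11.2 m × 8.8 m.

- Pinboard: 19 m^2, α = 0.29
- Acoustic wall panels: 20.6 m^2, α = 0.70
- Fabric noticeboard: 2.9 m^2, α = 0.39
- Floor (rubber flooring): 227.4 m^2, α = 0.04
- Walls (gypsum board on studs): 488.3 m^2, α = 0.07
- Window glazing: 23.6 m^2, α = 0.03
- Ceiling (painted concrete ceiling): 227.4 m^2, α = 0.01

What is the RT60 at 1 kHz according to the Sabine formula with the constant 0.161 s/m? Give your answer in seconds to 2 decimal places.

4.78 sec

Summing Sᵢαᵢ: 5.510 + 14.420 + 1.131 + 9.096 + 34.181 + 0.708 + 2.274 → A = 67.320 sabins.
Room volume: 2000.768 m³.
T = 0.161 V/A = 0.161·2000.768/67.320 = 4.78 s.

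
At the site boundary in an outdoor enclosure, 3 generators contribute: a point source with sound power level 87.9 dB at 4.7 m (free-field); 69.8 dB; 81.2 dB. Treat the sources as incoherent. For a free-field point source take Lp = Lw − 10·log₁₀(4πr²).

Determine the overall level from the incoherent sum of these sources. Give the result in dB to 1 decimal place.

81.6 dB

Source at 4.7 m: Lp = 87.9 − 10·log₁₀(4π·4.7²) = 87.9 − 10·log₁₀(277.591) = 63.5 dB.
Converting to relative power and adding: 10^(63.5/10) + 10^(69.8/10) + 10^(81.2/10) = 1.436e+08.
Back to dB: 10·log₁₀ Σ = 81.6 dB.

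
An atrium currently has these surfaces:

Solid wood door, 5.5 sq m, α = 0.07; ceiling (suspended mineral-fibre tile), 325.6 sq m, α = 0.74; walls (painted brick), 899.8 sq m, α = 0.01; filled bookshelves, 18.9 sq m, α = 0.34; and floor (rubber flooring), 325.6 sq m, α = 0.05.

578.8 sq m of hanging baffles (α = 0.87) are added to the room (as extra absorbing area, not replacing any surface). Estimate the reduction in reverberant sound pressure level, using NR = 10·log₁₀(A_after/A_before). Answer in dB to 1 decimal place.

Equivalent absorption area: A_before = 5.5*0.07 + 325.6*0.74 + 899.8*0.01 + 18.9*0.34 + 325.6*0.05 = 273.033 sq m.
Added absorption = 578.8 × 0.87 = 503.556 sabins.
New total A_after = 776.589 sabins.
NR = 10·log₁₀(776.589/273.033) = 4.5 dB.

4.5 dB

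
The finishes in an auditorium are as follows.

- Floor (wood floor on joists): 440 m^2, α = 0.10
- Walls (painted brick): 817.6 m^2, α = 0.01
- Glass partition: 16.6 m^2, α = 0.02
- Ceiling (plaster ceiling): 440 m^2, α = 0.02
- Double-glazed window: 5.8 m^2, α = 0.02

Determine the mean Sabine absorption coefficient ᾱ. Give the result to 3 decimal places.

0.036

Total surface area S = 1720.0 m^2.
Weighted sum Σ Sα = 61.424.
ᾱ = 61.424 / 1720.0 = 0.036.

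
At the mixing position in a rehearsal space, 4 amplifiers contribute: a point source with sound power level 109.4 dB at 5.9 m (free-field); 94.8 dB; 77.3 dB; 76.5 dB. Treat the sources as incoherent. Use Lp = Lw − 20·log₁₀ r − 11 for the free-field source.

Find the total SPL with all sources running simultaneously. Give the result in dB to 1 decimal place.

95.2 dB

Source at 5.9 m: Lp = 109.4 − 20·log₁₀(5.9) − 11 = 83.0 dB.
Σ 10^(Lᵢ/10) = 3.318e+09.
L_total = 10·log₁₀(3.318e+09) = 95.2 dB.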